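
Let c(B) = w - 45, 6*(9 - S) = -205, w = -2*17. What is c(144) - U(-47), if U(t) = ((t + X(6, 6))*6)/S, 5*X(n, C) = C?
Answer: -94061/1295 ≈ -72.634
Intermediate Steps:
X(n, C) = C/5
w = -34
S = 259/6 (S = 9 - 1/6*(-205) = 9 + 205/6 = 259/6 ≈ 43.167)
U(t) = 216/1295 + 36*t/259 (U(t) = ((t + (1/5)*6)*6)/(259/6) = ((t + 6/5)*6)*(6/259) = ((6/5 + t)*6)*(6/259) = (36/5 + 6*t)*(6/259) = 216/1295 + 36*t/259)
c(B) = -79 (c(B) = -34 - 45 = -79)
c(144) - U(-47) = -79 - (216/1295 + (36/259)*(-47)) = -79 - (216/1295 - 1692/259) = -79 - 1*(-8244/1295) = -79 + 8244/1295 = -94061/1295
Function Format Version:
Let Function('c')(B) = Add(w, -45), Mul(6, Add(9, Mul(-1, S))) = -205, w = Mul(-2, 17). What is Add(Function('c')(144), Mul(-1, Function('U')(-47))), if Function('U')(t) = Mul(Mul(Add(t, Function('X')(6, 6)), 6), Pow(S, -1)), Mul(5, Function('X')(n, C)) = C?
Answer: Rational(-94061, 1295) ≈ -72.634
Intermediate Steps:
Function('X')(n, C) = Mul(Rational(1, 5), C)
w = -34
S = Rational(259, 6) (S = Add(9, Mul(Rational(-1, 6), -205)) = Add(9, Rational(205, 6)) = Rational(259, 6) ≈ 43.167)
Function('U')(t) = Add(Rational(216, 1295), Mul(Rational(36, 259), t)) (Function('U')(t) = Mul(Mul(Add(t, Mul(Rational(1, 5), 6)), 6), Pow(Rational(259, 6), -1)) = Mul(Mul(Add(t, Rational(6, 5)), 6), Rational(6, 259)) = Mul(Mul(Add(Rational(6, 5), t), 6), Rational(6, 259)) = Mul(Add(Rational(36, 5), Mul(6, t)), Rational(6, 259)) = Add(Rational(216, 1295), Mul(Rational(36, 259), t)))
Function('c')(B) = -79 (Function('c')(B) = Add(-34, -45) = -79)
Add(Function('c')(144), Mul(-1, Function('U')(-47))) = Add(-79, Mul(-1, Add(Rational(216, 1295), Mul(Rational(36, 259), -47)))) = Add(-79, Mul(-1, Add(Rational(216, 1295), Rational(-1692, 259)))) = Add(-79, Mul(-1, Rational(-8244, 1295))) = Add(-79, Rational(8244, 1295)) = Rational(-94061, 1295)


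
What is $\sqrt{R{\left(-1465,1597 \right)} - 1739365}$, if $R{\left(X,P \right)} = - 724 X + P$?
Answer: $2 i \sqrt{169277} \approx 822.87 i$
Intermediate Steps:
$R{\left(X,P \right)} = P - 724 X$
$\sqrt{R{\left(-1465,1597 \right)} - 1739365} = \sqrt{\left(1597 - -1060660\right) - 1739365} = \sqrt{\left(1597 + 1060660\right) - 1739365} = \sqrt{1062257 - 1739365} = \sqrt{-677108} = 2 i \sqrt{169277}$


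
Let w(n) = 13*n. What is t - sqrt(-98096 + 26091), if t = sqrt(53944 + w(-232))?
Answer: 4*sqrt(3183) - I*sqrt(72005) ≈ 225.67 - 268.34*I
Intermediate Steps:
t = 4*sqrt(3183) (t = sqrt(53944 + 13*(-232)) = sqrt(53944 - 3016) = sqrt(50928) = 4*sqrt(3183) ≈ 225.67)
t - sqrt(-98096 + 26091) = 4*sqrt(3183) - sqrt(-98096 + 26091) = 4*sqrt(3183) - sqrt(-72005) = 4*sqrt(3183) - I*sqrt(72005)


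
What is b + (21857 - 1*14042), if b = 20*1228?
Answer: 32375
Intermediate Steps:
b = 24560
b + (21857 - 1*14042) = 24560 + (21857 - 1*14042) = 24560 + (21857 - 14042) = 24560 + 7815 = 32375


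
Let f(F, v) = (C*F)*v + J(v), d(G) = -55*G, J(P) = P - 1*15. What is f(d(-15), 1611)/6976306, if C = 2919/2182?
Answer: 3883052397/15222299692 ≈ 0.25509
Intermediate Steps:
C = 2919/2182 (C = 2919*(1/2182) = 2919/2182 ≈ 1.3378)
J(P) = -15 + P (J(P) = P - 15 = -15 + P)
f(F, v) = -15 + v + 2919*F*v/2182 (f(F, v) = (2919*F/2182)*v + (-15 + v) = 2919*F*v/2182 + (-15 + v) = -15 + v + 2919*F*v/2182)
f(d(-15), 1611)/6976306 = (-15 + 1611 + (2919/2182)*(-55*(-15))*1611)/6976306 = (-15 + 1611 + (2919/2182)*825*1611)*(1/6976306) = (-15 + 1611 + 3879569925/2182)*(1/6976306) = (3883052397/2182)*(1/6976306) = 3883052397/15222299692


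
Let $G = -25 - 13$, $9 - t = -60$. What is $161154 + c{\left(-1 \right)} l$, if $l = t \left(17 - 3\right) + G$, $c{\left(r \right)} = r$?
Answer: $160226$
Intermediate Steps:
$t = 69$ ($t = 9 - -60 = 9 + 60 = 69$)
$G = -38$ ($G = -25 - 13 = -38$)
$l = 928$ ($l = 69 \left(17 - 3\right) - 38 = 69 \cdot 14 - 38 = 966 - 38 = 928$)
$161154 + c{\left(-1 \right)} l = 161154 - 928 = 160226$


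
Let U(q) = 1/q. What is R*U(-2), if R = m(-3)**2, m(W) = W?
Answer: -9/2 ≈ -4.5000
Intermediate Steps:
U(q) = 1/q
R = 9 (R = (-3)**2 = 9)
R*U(-2) = 9/(-2) = 9*(-1/2) = -9/2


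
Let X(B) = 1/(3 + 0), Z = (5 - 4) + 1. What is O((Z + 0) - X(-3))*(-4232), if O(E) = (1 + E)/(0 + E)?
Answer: -33856/5 ≈ -6771.2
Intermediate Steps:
Z = 2 (Z = 1 + 1 = 2)
X(B) = 1/3
O(E) = (1 + E)/E
O((Z + 0) - X(-3))*(-4232) = ((1 + ((2 + 0) - 1*1/3))/((2 + 0) - 1*1/3))*(-4232) = ((1 + (2 - 1/3))/(2 - 1/3))*(-4232) = ((1 + 5/3)/(5/3))*(-4232) = ((3/5)*(8/3))*(-4232) = (8/5)*(-4232) = -33856/5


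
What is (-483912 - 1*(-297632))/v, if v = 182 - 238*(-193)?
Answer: -46570/11529 ≈ -4.0394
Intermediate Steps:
v = 46116 (v = 182 + 45934 = 46116)
(-483912 - 1*(-297632))/v = (-483912 - 1*(-297632))/46116 = (-483912 + 297632)*(1/46116) = -186280*1/46116 = -46570/11529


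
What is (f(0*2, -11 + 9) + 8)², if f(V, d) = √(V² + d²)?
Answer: 100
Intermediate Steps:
(f(0*2, -11 + 9) + 8)² = (√((0*2)² + (-11 + 9)²) + 8)² = (√(0² + (-2)²) + 8)² = (√(0 + 4) + 8)² = (√4 + 8)² = (2 + 8)² = 10² = 100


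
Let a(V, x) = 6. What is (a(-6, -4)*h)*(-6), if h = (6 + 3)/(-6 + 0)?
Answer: 54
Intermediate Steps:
h = -3/2 (h = 9/(-6) = 9*(-⅙) = -3/2 ≈ -1.5000)
(a(-6, -4)*h)*(-6) = (6*(-3/2))*(-6) = -9*(-6) = 54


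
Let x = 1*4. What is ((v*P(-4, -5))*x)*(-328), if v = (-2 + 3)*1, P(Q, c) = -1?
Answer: 1312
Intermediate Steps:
x = 4
v = 1 (v = 1*1 = 1)
((v*P(-4, -5))*x)*(-328) = ((1*(-1))*4)*(-328) = -1*4*(-328) = -4*(-328) = 1312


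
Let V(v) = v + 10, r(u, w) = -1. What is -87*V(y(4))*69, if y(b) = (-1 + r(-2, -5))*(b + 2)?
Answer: 12006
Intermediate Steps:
y(b) = -4 - 2*b (y(b) = (-1 - 1)*(b + 2) = -2*(2 + b) = -4 - 2*b)
V(v) = 10 + v
-87*V(y(4))*69 = -87*(10 + (-4 - 2*4))*69 = -87*(10 + (-4 - 8))*69 = -87*(10 - 12)*69 = -87*(-2)*69 = 174*69 = 12006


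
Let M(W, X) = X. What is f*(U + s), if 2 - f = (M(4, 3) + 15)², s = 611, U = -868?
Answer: 82754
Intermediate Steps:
f = -322 (f = 2 - (3 + 15)² = 2 - 1*18² = 2 - 1*324 = 2 - 324 = -322)
f*(U + s) = -322*(-868 + 611) = -322*(-257) = 82754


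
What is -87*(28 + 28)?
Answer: -4872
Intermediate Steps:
-87*(28 + 28) = -87*56 = -4872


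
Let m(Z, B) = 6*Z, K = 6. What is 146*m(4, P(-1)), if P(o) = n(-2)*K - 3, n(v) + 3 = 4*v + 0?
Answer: 3504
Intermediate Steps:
n(v) = -3 + 4*v (n(v) = -3 + (4*v + 0) = -3 + 4*v)
P(o) = -69 (P(o) = (-3 + 4*(-2))*6 - 3 = (-3 - 8)*6 - 3 = -11*6 - 3 = -66 - 3 = -69)
146*m(4, P(-1)) = 146*(6*4) = 146*24 = 3504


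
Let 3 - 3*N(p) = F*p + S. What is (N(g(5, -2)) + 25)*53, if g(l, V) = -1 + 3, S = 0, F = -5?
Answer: 4664/3 ≈ 1554.7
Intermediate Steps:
g(l, V) = 2
N(p) = 1 + 5*p/3 (N(p) = 1 - (-5*p + 0)/3 = 1 - (-5)*p/3 = 1 + 5*p/3)
(N(g(5, -2)) + 25)*53 = ((1 + (5/3)*2) + 25)*53 = ((1 + 10/3) + 25)*53 = (13/3 + 25)*53 = (88/3)*53 = 4664/3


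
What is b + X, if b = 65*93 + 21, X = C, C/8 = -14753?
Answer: -111958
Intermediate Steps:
C = -118024 (C = 8*(-14753) = -118024)
X = -118024
b = 6066 (b = 6045 + 21 = 6066)
b + X = 6066 - 118024 = -111958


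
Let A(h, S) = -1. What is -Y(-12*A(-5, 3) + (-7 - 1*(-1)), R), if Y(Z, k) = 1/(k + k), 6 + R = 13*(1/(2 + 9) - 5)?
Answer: 11/1536 ≈ 0.0071615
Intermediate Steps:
R = -768/11 (R = -6 + 13*(1/(2 + 9) - 5) = -6 + 13*(1/11 - 5) = -6 + 13*(-54/11) = -6 - 702/11 = -768/11 ≈ -69.818)
Y(Z, k) = 1/(2*k)
-Y(-12*A(-5, 3) + (-7 - 1*(-1)), R) = -1/(2*(-768/11)) = -(-11)/(2*768) = -1*(-11/1536) = 11/1536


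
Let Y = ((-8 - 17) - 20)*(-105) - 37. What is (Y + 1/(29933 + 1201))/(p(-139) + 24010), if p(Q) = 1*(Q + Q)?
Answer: 145956193/738872088 ≈ 0.19754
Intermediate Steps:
Y = 4688 (Y = (-25 - 20)*(-105) - 37 = -45*(-105) - 37 = 4725 - 37 = 4688)
p(Q) = 2*Q (p(Q) = 1*(2*Q) = 2*Q)
(Y + 1/(29933 + 1201))/(p(-139) + 24010) = (4688 + 1/(29933 + 1201))/(2*(-139) + 24010) = (4688 + 1/31134)/(-278 + 24010) = (4688 + 1/31134)/23732 = (145956193/31134)*(1/23732) = 145956193/738872088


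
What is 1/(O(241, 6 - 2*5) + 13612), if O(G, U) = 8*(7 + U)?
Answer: 1/13636 ≈ 7.3335e-5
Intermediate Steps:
O(G, U) = 56 + 8*U
1/(O(241, 6 - 2*5) + 13612) = 1/((56 + 8*(6 - 2*5)) + 13612) = 1/((56 + 8*(6 - 10)) + 13612) = 1/((56 + 8*(-4)) + 13612) = 1/((56 - 32) + 13612) = 1/(24 + 13612) = 1/13636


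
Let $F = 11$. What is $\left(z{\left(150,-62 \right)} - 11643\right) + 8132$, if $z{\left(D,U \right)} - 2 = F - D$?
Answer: $-3648$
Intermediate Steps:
$z{\left(D,U \right)} = 13 - D$ ($z{\left(D,U \right)} = 2 - \left(-11 + D\right) = 13 - D$)
$\left(z{\left(150,-62 \right)} - 11643\right) + 8132 = \left(\left(13 - 150\right) - 11643\right) + 8132 = \left(-137 - 11643\right) + 8132 = -11780 + 8132 = -3648$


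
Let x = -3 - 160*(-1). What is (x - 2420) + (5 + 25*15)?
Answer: -1883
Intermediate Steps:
x = 157 (x = -3 - 8*(-20) = -3 + 160 = 157)
(x - 2420) + (5 + 25*15) = (157 - 2420) + (5 + 25*15) = -2263 + (5 + 375) = -2263 + 380 = -1883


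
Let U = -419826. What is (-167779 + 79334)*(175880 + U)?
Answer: 21575803970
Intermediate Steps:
(-167779 + 79334)*(175880 + U) = (-167779 + 79334)*(175880 - 419826) = -88445*(-243946) = 21575803970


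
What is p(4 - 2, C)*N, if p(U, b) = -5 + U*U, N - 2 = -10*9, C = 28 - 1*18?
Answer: 88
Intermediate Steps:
C = 10 (C = 28 - 18 = 10)
N = -88 (N = 2 - 10*9 = 2 - 90 = -88)
p(U, b) = -5 + U**2
p(4 - 2, C)*N = (-5 + (4 - 2)**2)*(-88) = (-5 + 2**2)*(-88) = (-5 + 4)*(-88) = -1*(-88) = 88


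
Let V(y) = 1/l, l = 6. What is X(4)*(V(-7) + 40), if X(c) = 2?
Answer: 241/3 ≈ 80.333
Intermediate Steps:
V(y) = ⅙ (V(y) = 1/6 = ⅙)
X(4)*(V(-7) + 40) = 2*(⅙ + 40) = 2*(241/6) = 241/3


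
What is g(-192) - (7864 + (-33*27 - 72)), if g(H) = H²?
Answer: 29963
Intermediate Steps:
g(-192) - (7864 + (-33*27 - 72)) = (-192)² - (7864 + (-33*27 - 72)) = 36864 - (7864 + (-891 - 72)) = 36864 - (7864 - 963) = 36864 - 1*6901 = 36864 - 6901 = 29963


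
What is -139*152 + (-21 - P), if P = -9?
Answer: -21140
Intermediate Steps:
-139*152 + (-21 - P) = -139*152 + (-21 - 1*(-9)) = -21128 + (-21 + 9) = -21128 - 12 = -21140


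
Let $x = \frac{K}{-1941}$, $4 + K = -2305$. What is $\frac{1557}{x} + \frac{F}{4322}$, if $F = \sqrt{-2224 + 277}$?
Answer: $\frac{3022137}{2309} + \frac{i \sqrt{1947}}{4322} \approx 1308.9 + 0.010209 i$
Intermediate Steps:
$K = -2309$ ($K = -4 - 2305 = -2309$)
$x = \frac{2309}{1941}$ ($x = - \frac{2309}{-1941} = \left(-2309\right) \left(- \frac{1}{1941}\right) = \frac{2309}{1941} \approx 1.1896$)
$F = i \sqrt{1947}$ ($F = \sqrt{-1947} = i \sqrt{1947} \approx 44.125 i$)
$\frac{1557}{x} + \frac{F}{4322} = \frac{1557}{\frac{2309}{1941}} + \frac{i \sqrt{1947}}{4322} = 1557 \cdot \frac{1941}{2309} + i \sqrt{1947} \cdot \frac{1}{4322} = \frac{3022137}{2309} + \frac{i \sqrt{1947}}{4322}$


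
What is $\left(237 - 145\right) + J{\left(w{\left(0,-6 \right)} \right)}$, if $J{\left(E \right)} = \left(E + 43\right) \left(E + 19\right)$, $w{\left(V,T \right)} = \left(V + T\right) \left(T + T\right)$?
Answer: $10557$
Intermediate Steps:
$w{\left(V,T \right)} = 2 T \left(T + V\right)$ ($w{\left(V,T \right)} = \left(T + V\right) 2 T = 2 T \left(T + V\right)$)
$J{\left(E \right)} = \left(19 + E\right) \left(43 + E\right)$ ($J{\left(E \right)} = \left(43 + E\right) \left(19 + E\right) = \left(19 + E\right) \left(43 + E\right)$)
$\left(237 - 145\right) + J{\left(w{\left(0,-6 \right)} \right)} = \left(237 - 145\right) + \left(817 + \left(2 \left(-6\right) \left(-6 + 0\right)\right)^{2} + 62 \cdot 2 \left(-6\right) \left(-6 + 0\right)\right) = 92 + \left(817 + \left(2 \left(-6\right) \left(-6\right)\right)^{2} + 62 \cdot 2 \left(-6\right) \left(-6\right)\right) = 92 + \left(817 + 72^{2} + 62 \cdot 72\right) = 92 + \left(817 + 5184 + 4464\right) = 92 + 10465 = 10557$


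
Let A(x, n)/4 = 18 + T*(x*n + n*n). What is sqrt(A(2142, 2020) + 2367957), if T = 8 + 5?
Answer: sqrt(439544509) ≈ 20965.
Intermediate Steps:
T = 13
A(x, n) = 72 + 52*n**2 + 52*n*x (A(x, n) = 4*(18 + 13*(x*n + n*n)) = 4*(18 + 13*(n*x + n**2)) = 4*(18 + 13*(n**2 + n*x)) = 4*(18 + (13*n**2 + 13*n*x)) = 4*(18 + 13*n**2 + 13*n*x) = 72 + 52*n**2 + 52*n*x)
sqrt(A(2142, 2020) + 2367957) = sqrt((72 + 52*2020**2 + 52*2020*2142) + 2367957) = sqrt((72 + 52*4080400 + 224995680) + 2367957) = sqrt((72 + 212180800 + 224995680) + 2367957) = sqrt(437176552 + 2367957) = sqrt(439544509)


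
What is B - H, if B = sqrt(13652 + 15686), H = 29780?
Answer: -29780 + sqrt(29338) ≈ -29609.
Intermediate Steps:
B = sqrt(29338) ≈ 171.28
B - H = sqrt(29338) - 1*29780 = sqrt(29338) - 29780 = -29780 + sqrt(29338)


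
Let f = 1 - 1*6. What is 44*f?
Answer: -220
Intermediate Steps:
f = -5 (f = 1 - 6 = -5)
44*f = 44*(-5) = -220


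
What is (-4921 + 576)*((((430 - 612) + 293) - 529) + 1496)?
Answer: -4683910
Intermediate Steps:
(-4921 + 576)*((((430 - 612) + 293) - 529) + 1496) = -4345*(((-182 + 293) - 529) + 1496) = -4345*((111 - 529) + 1496) = -4345*(-418 + 1496) = -4345*1078 = -4683910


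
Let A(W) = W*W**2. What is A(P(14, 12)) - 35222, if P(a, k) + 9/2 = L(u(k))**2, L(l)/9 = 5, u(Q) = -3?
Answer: 65987959145/8 ≈ 8.2485e+9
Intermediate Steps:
L(l) = 45 (L(l) = 9*5 = 45)
P(a, k) = 4041/2 (P(a, k) = -9/2 + 45**2 = -9/2 + 2025 = 4041/2)
A(W) = W**3
A(P(14, 12)) - 35222 = (4041/2)**3 - 35222 = 65988240921/8 - 35222 = 65987959145/8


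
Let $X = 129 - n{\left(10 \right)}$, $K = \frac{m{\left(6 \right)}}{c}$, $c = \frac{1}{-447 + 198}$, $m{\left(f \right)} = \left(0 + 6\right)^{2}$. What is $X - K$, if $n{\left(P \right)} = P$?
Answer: $9083$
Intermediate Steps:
$m{\left(f \right)} = 36$ ($m{\left(f \right)} = 6^{2} = 36$)
$c = - \frac{1}{249}$ ($c = \frac{1}{-249} = - \frac{1}{249} \approx -0.0040161$)
$K = -8964$ ($K = \frac{36}{- \frac{1}{249}} = 36 \left(-249\right) = -8964$)
$X = 119$ ($X = 129 - 10 = 119$)
$X - K = 119 - -8964 = 119 + 8964 = 9083$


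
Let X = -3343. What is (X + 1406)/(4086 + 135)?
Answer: -1937/4221 ≈ -0.45890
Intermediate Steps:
(X + 1406)/(4086 + 135) = (-3343 + 1406)/(4086 + 135) = -1937/4221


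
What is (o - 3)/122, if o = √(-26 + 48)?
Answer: -3/122 + √22/122 ≈ 0.013856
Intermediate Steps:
o = √22 ≈ 4.6904
(o - 3)/122 = (√22 - 3)/122 = (-3 + √22)*(1/122) = -3/122 + √22/122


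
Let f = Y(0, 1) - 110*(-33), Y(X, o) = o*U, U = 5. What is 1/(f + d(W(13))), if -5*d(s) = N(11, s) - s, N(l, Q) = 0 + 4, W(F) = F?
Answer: 5/18184 ≈ 0.00027497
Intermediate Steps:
Y(X, o) = 5*o (Y(X, o) = o*5 = 5*o)
f = 3635 (f = 5*1 - 110*(-33) = 5 + 3630 = 3635)
N(l, Q) = 4
d(s) = -⅘ + s/5 (d(s) = -(4 - s)/5 = -⅘ + s/5)
1/(f + d(W(13))) = 1/(3635 + (-⅘ + (⅕)*13)) = 1/(3635 + (-⅘ + 13/5)) = 1/(3635 + 9/5) = 1/(18184/5) = 5/18184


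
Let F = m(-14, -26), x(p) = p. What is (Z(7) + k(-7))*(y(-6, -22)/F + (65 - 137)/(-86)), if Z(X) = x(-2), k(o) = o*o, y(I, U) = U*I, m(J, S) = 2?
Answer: 135078/43 ≈ 3141.3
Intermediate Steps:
F = 2
y(I, U) = I*U
k(o) = o**2
Z(X) = -2
(Z(7) + k(-7))*(y(-6, -22)/F + (65 - 137)/(-86)) = (-2 + (-7)**2)*(-6*(-22)/2 + (65 - 137)/(-86)) = (-2 + 49)*(132*(1/2) - 72*(-1/86)) = 47*(66 + 36/43) = 47*(2874/43) = 135078/43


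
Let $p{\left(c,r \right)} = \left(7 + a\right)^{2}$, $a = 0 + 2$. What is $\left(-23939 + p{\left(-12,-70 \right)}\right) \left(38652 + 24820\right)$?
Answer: $-1514314976$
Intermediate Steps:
$a = 2$
$p{\left(c,r \right)} = 81$ ($p{\left(c,r \right)} = \left(7 + 2\right)^{2} = 9^{2} = 81$)
$\left(-23939 + p{\left(-12,-70 \right)}\right) \left(38652 + 24820\right) = \left(-23939 + 81\right) \left(38652 + 24820\right) = \left(-23858\right) 63472 = -1514314976$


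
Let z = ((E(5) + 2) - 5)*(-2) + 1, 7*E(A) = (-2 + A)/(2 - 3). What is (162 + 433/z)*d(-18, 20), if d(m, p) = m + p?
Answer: 23882/55 ≈ 434.22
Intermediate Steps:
E(A) = 2/7 - A/7 (E(A) = ((-2 + A)/(2 - 3))/7 = ((-2 + A)/(-1))/7 = ((-2 + A)*(-1))/7 = (2 - A)/7 = 2/7 - A/7)
z = 55/7 (z = (((2/7 - ⅐*5) + 2) - 5)*(-2) + 1 = (((2/7 - 5/7) + 2) - 5)*(-2) + 1 = ((-3/7 + 2) - 5)*(-2) + 1 = (11/7 - 5)*(-2) + 1 = -24/7*(-2) + 1 = 48/7 + 1 = 55/7 ≈ 7.8571)
(162 + 433/z)*d(-18, 20) = (162 + 433/(55/7))*(-18 + 20) = (162 + 433*(7/55))*2 = (162 + 3031/55)*2 = (11941/55)*2 = 23882/55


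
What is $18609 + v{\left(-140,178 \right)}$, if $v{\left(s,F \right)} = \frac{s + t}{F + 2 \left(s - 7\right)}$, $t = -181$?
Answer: $\frac{2158965}{116} \approx 18612.0$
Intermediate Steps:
$v{\left(s,F \right)} = \frac{-181 + s}{-14 + F + 2 s}$ ($v{\left(s,F \right)} = \frac{s - 181}{F + 2 \left(s - 7\right)} = \frac{-181 + s}{F + 2 \left(-7 + s\right)} = \frac{-181 + s}{F + \left(-14 + 2 s\right)} = \frac{-181 + s}{-14 + F + 2 s}$)
$18609 + v{\left(-140,178 \right)} = 18609 + \frac{-181 - 140}{-14 + 178 + 2 \left(-140\right)} = 18609 + \frac{1}{-14 + 178 - 280} \left(-321\right) = 18609 + \frac{1}{-116} \left(-321\right) = 18609 - - \frac{321}{116} = 18609 + \frac{321}{116} = \frac{2158965}{116}$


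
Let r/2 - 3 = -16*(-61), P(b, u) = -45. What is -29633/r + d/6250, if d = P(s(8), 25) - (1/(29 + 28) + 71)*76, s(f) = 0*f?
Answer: -146896754/9178125 ≈ -16.005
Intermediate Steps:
s(f) = 0
d = -16327/3 (d = -45 - (1/(29 + 28) + 71)*76 = -45 - (1/57 + 71)*76 = -45 - 4048*76/57 = -45 - 1*16192/3 = -45 - 16192/3 = -16327/3 ≈ -5442.3)
r = 1958 (r = 6 + 2*(-16*(-61)) = 6 + 2*976 = 6 + 1952 = 1958)
-29633/r + d/6250 = -29633/1958 - 16327/3/6250 = -29633*1/1958 - 16327/3*1/6250 = -29633/1958 - 16327/18750 = -146896754/9178125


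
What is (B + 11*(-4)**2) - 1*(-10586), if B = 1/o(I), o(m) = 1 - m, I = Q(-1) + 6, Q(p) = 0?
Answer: 53809/5 ≈ 10762.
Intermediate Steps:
I = 6 (I = 0 + 6 = 6)
B = -1/5 (B = 1/(1 - 1*6) = 1/(1 - 6) = 1/(-5) = -1/5 ≈ -0.20000)
(B + 11*(-4)**2) - 1*(-10586) = (-1/5 + 11*(-4)**2) - 1*(-10586) = (-1/5 + 11*16) + 10586 = (-1/5 + 176) + 10586 = 879/5 + 10586 = 53809/5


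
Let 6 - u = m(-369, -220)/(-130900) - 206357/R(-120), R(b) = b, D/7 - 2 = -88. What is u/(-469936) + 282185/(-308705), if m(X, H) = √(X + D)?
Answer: -3169917129823/3481718229120 - I*√971/61514622400 ≈ -0.91045 - 5.0656e-10*I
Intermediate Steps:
D = -602 (D = 14 + 7*(-88) = 14 - 616 = -602)
m(X, H) = √(-602 + X) (m(X, H) = √(X - 602) = √(-602 + X))
u = -205637/120 + I*√971/130900 (u = 6 - (√(-602 - 369)/(-130900) - 206357/(-120)) = 6 - (√(-971)*(-1/130900) - 206357*(-1/120)) = 6 - ((I*√971)*(-1/130900) + 206357/120) = 6 - (-I*√971/130900 + 206357/120) = 6 - (206357/120 - I*√971/130900) = 6 + (-206357/120 + I*√971/130900) = -205637/120 + I*√971/130900 ≈ -1713.6 + 0.00023805*I)
u/(-469936) + 282185/(-308705) = (-205637/120 + I*√971/130900)/(-469936) + 282185/(-308705) = (-205637/120 + I*√971/130900)*(-1/469936) + 282185*(-1/308705) = (205637/56392320 - I*√971/61514622400) - 56437/61741 = -3169917129823/3481718229120 - I*√971/61514622400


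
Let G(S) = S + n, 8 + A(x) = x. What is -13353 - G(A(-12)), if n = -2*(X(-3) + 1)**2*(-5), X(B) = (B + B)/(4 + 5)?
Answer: -120007/9 ≈ -13334.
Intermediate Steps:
A(x) = -8 + x
X(B) = 2*B/9 (X(B) = (2*B)/9 = (2*B)*(1/9) = 2*B/9)
n = 10/9 (n = -2*((2/9)*(-3) + 1)**2*(-5) = -2*(-2/3 + 1)**2*(-5) = -2*(1/3)**2*(-5) = -2*1/9*(-5) = -2/9*(-5) = 10/9 ≈ 1.1111)
G(S) = 10/9 + S (G(S) = S + 10/9 = 10/9 + S)
-13353 - G(A(-12)) = -13353 - (10/9 + (-8 - 12)) = -13353 - (10/9 - 20) = -13353 - 1*(-170/9) = -13353 + 170/9 = -120007/9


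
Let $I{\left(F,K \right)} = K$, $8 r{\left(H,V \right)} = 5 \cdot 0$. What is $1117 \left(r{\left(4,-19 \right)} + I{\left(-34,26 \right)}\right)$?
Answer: $29042$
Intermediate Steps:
$r{\left(H,V \right)} = 0$ ($r{\left(H,V \right)} = \frac{5 \cdot 0}{8} = \frac{1}{8} \cdot 0 = 0$)
$1117 \left(r{\left(4,-19 \right)} + I{\left(-34,26 \right)}\right) = 1117 \left(0 + 26\right) = 1117 \cdot 26 = 29042$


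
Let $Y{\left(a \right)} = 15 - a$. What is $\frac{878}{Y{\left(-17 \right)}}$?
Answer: $\frac{439}{16} \approx 27.438$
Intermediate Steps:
$\frac{878}{Y{\left(-17 \right)}} = \frac{878}{15 - -17} = \frac{878}{15 + 17} = \frac{878}{32} = 878 \cdot \frac{1}{32} = \frac{439}{16}$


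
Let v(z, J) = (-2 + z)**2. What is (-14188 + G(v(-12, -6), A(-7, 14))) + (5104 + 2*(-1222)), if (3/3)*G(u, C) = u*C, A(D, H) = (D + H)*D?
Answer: -21132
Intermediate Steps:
A(D, H) = D*(D + H)
G(u, C) = C*u (G(u, C) = u*C = C*u)
(-14188 + G(v(-12, -6), A(-7, 14))) + (5104 + 2*(-1222)) = (-14188 + (-7*(-7 + 14))*(-2 - 12)**2) + (5104 + 2*(-1222)) = (-14188 - 7*7*(-14)**2) + (5104 - 2444) = (-14188 - 49*196) + 2660 = (-14188 - 9604) + 2660 = -23792 + 2660 = -21132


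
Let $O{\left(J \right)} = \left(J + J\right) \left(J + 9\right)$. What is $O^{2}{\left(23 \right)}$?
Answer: $2166784$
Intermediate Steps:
$O{\left(J \right)} = 2 J \left(9 + J\right)$
$O^{2}{\left(23 \right)} = \left(2 \cdot 23 \left(9 + 23\right)\right)^{2} = \left(2 \cdot 23 \cdot 32\right)^{2} = 1472^{2} = 2166784$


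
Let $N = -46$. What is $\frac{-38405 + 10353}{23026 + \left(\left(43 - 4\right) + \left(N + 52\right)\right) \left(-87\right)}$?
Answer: $- \frac{28052}{19111} \approx -1.4678$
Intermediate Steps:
$\frac{-38405 + 10353}{23026 + \left(\left(43 - 4\right) + \left(N + 52\right)\right) \left(-87\right)} = \frac{-38405 + 10353}{23026 + \left(\left(43 - 4\right) + \left(-46 + 52\right)\right) \left(-87\right)} = - \frac{28052}{23026 + \left(\left(43 - 4\right) + 6\right) \left(-87\right)} = - \frac{28052}{23026 + \left(39 + 6\right) \left(-87\right)} = - \frac{28052}{23026 + 45 \left(-87\right)} = - \frac{28052}{23026 - 3915} = - \frac{28052}{19111}$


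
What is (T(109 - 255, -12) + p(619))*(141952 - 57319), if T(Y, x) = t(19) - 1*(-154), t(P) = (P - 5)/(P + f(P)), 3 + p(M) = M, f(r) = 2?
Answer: 65223832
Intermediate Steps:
p(M) = -3 + M
t(P) = (-5 + P)/(2 + P) (t(P) = (P - 5)/(P + 2) = (-5 + P)/(2 + P))
T(Y, x) = 464/3 (T(Y, x) = (-5 + 19)/(2 + 19) - 1*(-154) = 14/21 + 154 = (1/21)*14 + 154 = ⅔ + 154 = 464/3)
(T(109 - 255, -12) + p(619))*(141952 - 57319) = (464/3 + (-3 + 619))*(141952 - 57319) = (464/3 + 616)*84633 = (2312/3)*84633 = 65223832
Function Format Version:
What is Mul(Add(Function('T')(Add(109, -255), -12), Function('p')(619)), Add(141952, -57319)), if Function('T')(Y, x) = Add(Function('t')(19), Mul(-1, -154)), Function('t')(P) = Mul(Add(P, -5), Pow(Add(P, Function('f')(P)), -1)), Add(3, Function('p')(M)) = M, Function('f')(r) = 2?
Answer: 65223832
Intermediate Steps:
Function('p')(M) = Add(-3, M)
Function('t')(P) = Mul(Pow(Add(2, P), -1), Add(-5, P)) (Function('t')(P) = Mul(Add(P, -5), Pow(Add(P, 2), -1)) = Mul(Add(-5, P), Pow(Add(2, P), -1)) = Mul(Pow(Add(2, P), -1), Add(-5, P)))
Function('T')(Y, x) = Rational(464, 3) (Function('T')(Y, x) = Add(Mul(Pow(Add(2, 19), -1), Add(-5, 19)), Mul(-1, -154)) = Add(Mul(Pow(21, -1), 14), 154) = Add(Mul(Rational(1, 21), 14), 154) = Add(Rational(2, 3), 154) = Rational(464, 3))
Mul(Add(Function('T')(Add(109, -255), -12), Function('p')(619)), Add(141952, -57319)) = Mul(Add(Rational(464, 3), Add(-3, 619)), Add(141952, -57319)) = Mul(Add(Rational(464, 3), 616), 84633) = Mul(Rational(2312, 3), 84633) = 65223832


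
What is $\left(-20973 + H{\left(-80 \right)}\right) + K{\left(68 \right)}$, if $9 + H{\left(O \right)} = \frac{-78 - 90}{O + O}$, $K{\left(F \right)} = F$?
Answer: $- \frac{418259}{20} \approx -20913.0$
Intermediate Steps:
$H{\left(O \right)} = -9 - \frac{84}{O}$ ($H{\left(O \right)} = -9 + \frac{-78 - 90}{O + O} = -9 - \frac{168}{2 O} = -9 - 168 \frac{1}{2 O} = -9 - \frac{84}{O}$)
$\left(-20973 + H{\left(-80 \right)}\right) + K{\left(68 \right)} = \left(-20973 - \left(9 + \frac{84}{-80}\right)\right) + 68 = \left(-20973 - \frac{159}{20}\right) + 68 = - \frac{419619}{20} + 68 = - \frac{418259}{20}$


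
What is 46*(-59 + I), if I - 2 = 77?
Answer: 920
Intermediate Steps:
I = 79 (I = 2 + 77 = 79)
46*(-59 + I) = 46*(-59 + 79) = 46*20 = 920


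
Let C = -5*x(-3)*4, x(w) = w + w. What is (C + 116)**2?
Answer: 55696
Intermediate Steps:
x(w) = 2*w
C = 120 (C = -10*(-3)*4 = -5*(-6)*4 = 30*4 = 120)
(C + 116)**2 = (120 + 116)**2 = 236**2 = 55696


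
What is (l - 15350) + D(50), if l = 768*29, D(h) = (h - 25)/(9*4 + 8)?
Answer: 304593/44 ≈ 6922.6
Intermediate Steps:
D(h) = -25/44 + h/44 (D(h) = (-25 + h)/(36 + 8) = (-25 + h)/44 = (-25 + h)*(1/44) = -25/44 + h/44)
l = 22272
(l - 15350) + D(50) = (22272 - 15350) + (-25/44 + (1/44)*50) = 6922 + (-25/44 + 25/22) = 6922 + 25/44 = 304593/44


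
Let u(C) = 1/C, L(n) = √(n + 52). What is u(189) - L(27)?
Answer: 1/189 - √79 ≈ -8.8829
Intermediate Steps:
L(n) = √(52 + n)
u(189) - L(27) = 1/189 - √(52 + 27) = 1/189 - √79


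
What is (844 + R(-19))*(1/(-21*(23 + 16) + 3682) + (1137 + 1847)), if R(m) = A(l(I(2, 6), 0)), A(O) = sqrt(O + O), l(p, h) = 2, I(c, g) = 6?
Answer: 7227541278/2863 ≈ 2.5245e+6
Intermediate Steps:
A(O) = sqrt(2)*sqrt(O) (A(O) = sqrt(2*O) = sqrt(2)*sqrt(O))
R(m) = 2 (R(m) = sqrt(2)*sqrt(2) = 2)
(844 + R(-19))*(1/(-21*(23 + 16) + 3682) + (1137 + 1847)) = (844 + 2)*(1/(-21*(23 + 16) + 3682) + (1137 + 1847)) = 846*(1/(-21*39 + 3682) + 2984) = 846*(1/(-819 + 3682) + 2984) = 846*(1/2863 + 2984) = 846*(8543193/2863) = 7227541278/2863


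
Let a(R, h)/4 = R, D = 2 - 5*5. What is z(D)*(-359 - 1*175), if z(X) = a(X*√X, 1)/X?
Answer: -2136*I*√23 ≈ -10244.0*I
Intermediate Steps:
D = -23 (D = 2 - 25 = -23)
a(R, h) = 4*R
z(X) = 4*√X (z(X) = (4*(X*√X))/X = (4*X^(3/2))/X = 4*√X)
z(D)*(-359 - 1*175) = (4*√(-23))*(-359 - 1*175) = (4*(I*√23))*(-359 - 175) = (4*I*√23)*(-534) = -2136*I*√23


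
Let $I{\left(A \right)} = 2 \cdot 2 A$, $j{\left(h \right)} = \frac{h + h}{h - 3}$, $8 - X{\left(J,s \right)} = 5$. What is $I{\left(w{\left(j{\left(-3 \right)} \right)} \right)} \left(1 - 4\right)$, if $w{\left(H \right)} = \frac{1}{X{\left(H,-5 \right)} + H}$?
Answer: $-3$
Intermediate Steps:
$X{\left(J,s \right)} = 3$ ($X{\left(J,s \right)} = 8 - 5 = 3$)
$j{\left(h \right)} = \frac{2 h}{-3 + h}$
$w{\left(H \right)} = \frac{1}{3 + H}$
$I{\left(A \right)} = 4 A$
$I{\left(w{\left(j{\left(-3 \right)} \right)} \right)} \left(1 - 4\right) = \frac{4}{3 + 2 \left(-3\right) \frac{1}{-3 - 3}} \left(1 - 4\right) = \frac{4}{3 + 2 \left(-3\right) \frac{1}{-6}} \left(-3\right) = \frac{4}{3 + 2 \left(-3\right) \left(- \frac{1}{6}\right)} \left(-3\right) = \frac{4}{3 + 1} \left(-3\right) = \frac{4}{4} \left(-3\right) = 4 \cdot \frac{1}{4} \left(-3\right) = 1 \left(-3\right) = -3$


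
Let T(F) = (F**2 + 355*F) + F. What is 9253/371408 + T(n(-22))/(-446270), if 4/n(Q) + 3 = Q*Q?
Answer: 95511297839423/3834768044254576 ≈ 0.024907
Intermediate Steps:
n(Q) = 4/(-3 + Q**2) (n(Q) = 4/(-3 + Q*Q) = 4/(-3 + Q**2))
T(F) = F**2 + 356*F
9253/371408 + T(n(-22))/(-446270) = 9253/371408 + ((4/(-3 + (-22)**2))*(356 + 4/(-3 + (-22)**2)))/(-446270) = 9253*(1/371408) + ((4/(-3 + 484))*(356 + 4/(-3 + 484)))*(-1/446270) = 9253/371408 + ((4/481)*(356 + 4/481))*(-1/446270) = 9253/371408 + ((4*(1/481))*(356 + 4*(1/481)))*(-1/446270) = 9253/371408 + (4*(356 + 4/481)/481)*(-1/446270) = 9253/371408 + ((4/481)*(171240/481))*(-1/446270) = 9253/371408 + (684960/231361)*(-1/446270) = 9253/371408 - 68496/10324947347 = 95511297839423/3834768044254576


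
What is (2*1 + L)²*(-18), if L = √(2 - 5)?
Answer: -18 - 72*I*√3 ≈ -18.0 - 124.71*I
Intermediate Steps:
L = I*√3 (L = √(-3) = I*√3 ≈ 1.732*I)
(2*1 + L)²*(-18) = (2*1 + I*√3)²*(-18) = (2 + I*√3)²*(-18) = -18*(2 + I*√3)²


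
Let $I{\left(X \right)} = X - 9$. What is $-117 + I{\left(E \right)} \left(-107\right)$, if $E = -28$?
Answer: $3842$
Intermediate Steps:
$I{\left(X \right)} = -9 + X$
$-117 + I{\left(E \right)} \left(-107\right) = -117 + \left(-9 - 28\right) \left(-107\right) = -117 - -3959 = -117 + 3959 = 3842$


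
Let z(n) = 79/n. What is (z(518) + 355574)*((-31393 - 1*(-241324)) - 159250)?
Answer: 9334802176891/518 ≈ 1.8021e+10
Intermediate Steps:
(z(518) + 355574)*((-31393 - 1*(-241324)) - 159250) = (79/518 + 355574)*((-31393 - 1*(-241324)) - 159250) = (79*(1/518) + 355574)*((-31393 + 241324) - 159250) = (79/518 + 355574)*(209931 - 159250) = (184187411/518)*50681 = 9334802176891/518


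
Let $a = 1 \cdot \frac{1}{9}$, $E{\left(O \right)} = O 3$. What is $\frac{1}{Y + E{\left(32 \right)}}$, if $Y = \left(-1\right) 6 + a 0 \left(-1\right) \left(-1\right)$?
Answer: $\frac{1}{90} \approx 0.011111$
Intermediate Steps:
$E{\left(O \right)} = 3 O$
$a = \frac{1}{9}$ ($a = 1 \cdot \frac{1}{9} = \frac{1}{9} \approx 0.11111$)
$Y = -6$ ($Y = \left(-1\right) 6 + \frac{0 \left(-1\right) \left(-1\right)}{9} = -6 + \frac{0 \left(-1\right)}{9} = -6 + \frac{1}{9} \cdot 0 = -6 + 0 = -6$)
$\frac{1}{Y + E{\left(32 \right)}} = \frac{1}{-6 + 3 \cdot 32} = \frac{1}{-6 + 96} = \frac{1}{90}$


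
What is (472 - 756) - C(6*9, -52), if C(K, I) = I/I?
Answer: -285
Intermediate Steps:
C(K, I) = 1
(472 - 756) - C(6*9, -52) = (472 - 756) - 1*1 = -284 - 1 = -285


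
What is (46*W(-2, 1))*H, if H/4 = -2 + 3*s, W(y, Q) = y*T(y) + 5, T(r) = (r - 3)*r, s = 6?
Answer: -44160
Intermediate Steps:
T(r) = r*(-3 + r) (T(r) = (-3 + r)*r = r*(-3 + r))
W(y, Q) = 5 + y**2*(-3 + y) (W(y, Q) = y*(y*(-3 + y)) + 5 = y**2*(-3 + y) + 5 = 5 + y**2*(-3 + y))
H = 64 (H = 4*(-2 + 3*6) = 4*(-2 + 18) = 4*16 = 64)
(46*W(-2, 1))*H = (46*(5 + (-2)**2*(-3 - 2)))*64 = (46*(5 + 4*(-5)))*64 = (46*(5 - 20))*64 = (46*(-15))*64 = -690*64 = -44160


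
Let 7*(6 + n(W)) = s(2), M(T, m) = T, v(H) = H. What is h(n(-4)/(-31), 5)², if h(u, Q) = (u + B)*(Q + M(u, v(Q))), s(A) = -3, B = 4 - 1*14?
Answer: 5766001562500/2217373921 ≈ 2600.4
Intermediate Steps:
B = -10 (B = 4 - 14 = -10)
n(W) = -45/7 (n(W) = -6 + (⅐)*(-3) = -6 - 3/7 = -45/7)
h(u, Q) = (-10 + u)*(Q + u) (h(u, Q) = (u - 10)*(Q + u) = (-10 + u)*(Q + u))
h(n(-4)/(-31), 5)² = ((-45/7/(-31))² - 10*5 - (-450)/(7*(-31)) + 5*(-45/7/(-31)))² = ((-45/7*(-1/31))² - 50 - (-450)*(-1)/(7*31) + 5*(-45/7*(-1/31)))² = ((45/217)² - 50 - 10*45/217 + 5*(45/217))² = (2025/47089 - 50 - 450/217 + 225/217)² = (-2401250/47089)² = 5766001562500/2217373921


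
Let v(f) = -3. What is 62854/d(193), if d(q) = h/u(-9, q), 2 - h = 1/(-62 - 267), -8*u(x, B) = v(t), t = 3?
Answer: 31018449/2636 ≈ 11767.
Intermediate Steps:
u(x, B) = 3/8 (u(x, B) = -1/8*(-3) = 3/8)
h = 659/329 (h = 2 - 1/(-62 - 267) = 2 - 1/(-329) = 2 - 1*(-1/329) = 2 + 1/329 = 659/329 ≈ 2.0030)
d(q) = 5272/987 (d(q) = 659/(329*(3/8)) = (659/329)*(8/3) = 5272/987)
62854/d(193) = 62854/(5272/987) = 62854*(987/5272) = 31018449/2636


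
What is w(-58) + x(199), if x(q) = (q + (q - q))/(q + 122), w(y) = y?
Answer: -18419/321 ≈ -57.380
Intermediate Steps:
x(q) = q/(122 + q) (x(q) = (q + 0)/(122 + q) = q/(122 + q))
w(-58) + x(199) = -58 + 199/(122 + 199) = -58 + 199/321 = -18419/321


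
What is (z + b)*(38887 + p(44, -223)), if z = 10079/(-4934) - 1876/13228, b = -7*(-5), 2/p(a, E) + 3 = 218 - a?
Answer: 1186835884913183/930054066 ≈ 1.2761e+6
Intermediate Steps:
p(a, E) = 2/(215 - a) (p(a, E) = 2/(-3 + (218 - a)) = 2/(215 - a))
b = 35
z = -35645299/16316738 (z = 10079*(-1/4934) - 1876*1/13228 = -10079/4934 - 469/3307 = -35645299/16316738 ≈ -2.1846)
(z + b)*(38887 + p(44, -223)) = (-35645299/16316738 + 35)*(38887 - 2/(-215 + 44)) = 535440531*(38887 - 2/(-171))/16316738 = 535440531*(38887 - 2*(-1/171))/16316738 = 535440531*(38887 + 2/171)/16316738 = (535440531/16316738)*(6649679/171) = 1186835884913183/930054066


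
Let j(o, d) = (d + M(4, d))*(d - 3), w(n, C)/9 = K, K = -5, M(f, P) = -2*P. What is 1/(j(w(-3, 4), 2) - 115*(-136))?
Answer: 1/15642 ≈ 6.3930e-5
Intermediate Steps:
w(n, C) = -45 (w(n, C) = 9*(-5) = -45)
j(o, d) = -d*(-3 + d) (j(o, d) = (d - 2*d)*(d - 3) = (-d)*(-3 + d) = -d*(-3 + d))
1/(j(w(-3, 4), 2) - 115*(-136)) = 1/(2*(3 - 1*2) - 115*(-136)) = 1/(2*(3 - 2) + 15640) = 1/(2*1 + 15640) = 1/(2 + 15640) = 1/15642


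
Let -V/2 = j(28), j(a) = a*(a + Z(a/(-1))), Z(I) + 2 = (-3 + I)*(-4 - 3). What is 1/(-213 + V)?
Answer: -1/13821 ≈ -7.2354e-5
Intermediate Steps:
Z(I) = 19 - 7*I (Z(I) = -2 + (-3 + I)*(-4 - 3) = -2 + (-3 + I)*(-7) = -2 + (21 - 7*I) = 19 - 7*I)
j(a) = a*(19 + 8*a) (j(a) = a*(a + (19 - 7*a/(-1))) = a*(a + (19 - 7*a*(-1))) = a*(a + (19 - (-7)*a)) = a*(a + (19 + 7*a)) = a*(19 + 8*a))
V = -13608 (V = -56*(19 + 8*28) = -56*(19 + 224) = -56*243 = -2*6804 = -13608)
1/(-213 + V) = 1/(-213 - 13608) = 1/(-13821) = -1/13821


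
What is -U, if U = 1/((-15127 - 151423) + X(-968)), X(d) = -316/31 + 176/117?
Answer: 3627/604108366 ≈ 6.0039e-6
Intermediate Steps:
X(d) = -31516/3627 (X(d) = -316*1/31 + 176*(1/117) = -316/31 + 176/117 = -31516/3627)
U = -3627/604108366 (U = 1/((-15127 - 151423) - 31516/3627) = 1/(-166550 - 31516/3627) = 1/(-604108366/3627) = -3627/604108366 ≈ -6.0039e-6)
-U = -1*(-3627/604108366) = 3627/604108366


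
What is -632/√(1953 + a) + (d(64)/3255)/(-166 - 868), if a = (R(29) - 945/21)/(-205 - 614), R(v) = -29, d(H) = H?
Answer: -32/1682835 - 1896*√145561871/1599581 ≈ -14.301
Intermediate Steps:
a = 74/819 (a = (-29 - 945/21)/(-205 - 614) = (-29 - 945*1/21)/(-819) = (-29 - 45)*(-1/819) = -74*(-1/819) = 74/819 ≈ 0.090354)
-632/√(1953 + a) + (d(64)/3255)/(-166 - 868) = -632/√(1953 + 74/819) + (64/3255)/(-166 - 868) = -632*3*√145561871/1599581 + (64*(1/3255))/(-1034) = -632*3*√145561871/1599581 + (64/3255)*(-1/1034) = -1896*√145561871/1599581 - 32/1682835 = -32/1682835 - 1896*√145561871/1599581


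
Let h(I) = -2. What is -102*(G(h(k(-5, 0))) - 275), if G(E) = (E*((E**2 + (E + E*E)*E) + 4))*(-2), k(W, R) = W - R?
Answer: 26418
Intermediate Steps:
G(E) = -2*E*(4 + E**2 + E*(E + E**2)) (G(E) = (E*((E**2 + (E + E**2)*E) + 4))*(-2) = (E*((E**2 + E*(E + E**2)) + 4))*(-2) = (E*(4 + E**2 + E*(E + E**2)))*(-2) = -2*E*(4 + E**2 + E*(E + E**2)))
-102*(G(h(k(-5, 0))) - 275) = -102*(-2*(-2)*(4 + (-2)**3 + 2*(-2)**2) - 275) = -102*(-2*(-2)*(4 - 8 + 2*4) - 275) = -102*(-2*(-2)*(4 - 8 + 8) - 275) = -102*(-2*(-2)*4 - 275) = -102*(16 - 275) = -102*(-259) = 26418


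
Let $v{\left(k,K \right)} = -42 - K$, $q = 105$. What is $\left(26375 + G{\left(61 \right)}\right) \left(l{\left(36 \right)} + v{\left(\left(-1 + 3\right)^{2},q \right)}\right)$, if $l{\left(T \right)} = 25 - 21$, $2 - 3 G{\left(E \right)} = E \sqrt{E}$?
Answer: $- \frac{11315161}{3} + \frac{8723 \sqrt{61}}{3} \approx -3.749 \cdot 10^{6}$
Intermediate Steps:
$G{\left(E \right)} = \frac{2}{3} - \frac{E^{\frac{3}{2}}}{3}$ ($G{\left(E \right)} = \frac{2}{3} - \frac{E \sqrt{E}}{3} = \frac{2}{3} - \frac{E^{\frac{3}{2}}}{3}$)
$l{\left(T \right)} = 4$ ($l{\left(T \right)} = 25 - 21 = 4$)
$\left(26375 + G{\left(61 \right)}\right) \left(l{\left(36 \right)} + v{\left(\left(-1 + 3\right)^{2},q \right)}\right) = \left(26375 + \left(\frac{2}{3} - \frac{61^{\frac{3}{2}}}{3}\right)\right) \left(4 - 147\right) = \left(26375 + \left(\frac{2}{3} - \frac{61 \sqrt{61}}{3}\right)\right) \left(4 - 147\right) = \left(\frac{79127}{3} - \frac{61 \sqrt{61}}{3}\right) \left(-143\right) = - \frac{11315161}{3} + \frac{8723 \sqrt{61}}{3}$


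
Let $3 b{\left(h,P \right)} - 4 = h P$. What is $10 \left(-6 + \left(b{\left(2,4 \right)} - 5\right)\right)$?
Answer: $-70$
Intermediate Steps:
$b{\left(h,P \right)} = \frac{4}{3} + \frac{P h}{3}$ ($b{\left(h,P \right)} = \frac{4}{3} + \frac{h P}{3} = \frac{4}{3} + \frac{P h}{3}$)
$10 \left(-6 + \left(b{\left(2,4 \right)} - 5\right)\right) = 10 \left(-6 - \left(\frac{11}{3} - \frac{8}{3}\right)\right) = 10 \left(-6 + \left(\left(\frac{4}{3} + \frac{8}{3}\right) - 5\right)\right) = 10 \left(-6 + \left(4 - 5\right)\right) = 10 \left(-6 - 1\right) = 10 \left(-7\right) = -70$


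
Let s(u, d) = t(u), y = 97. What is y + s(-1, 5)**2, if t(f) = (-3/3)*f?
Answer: 98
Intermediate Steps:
t(f) = -f (t(f) = (-3*1/3)*f = -f)
s(u, d) = -u
y + s(-1, 5)**2 = 97 + (-1*(-1))**2 = 97 + 1**2 = 97 + 1 = 98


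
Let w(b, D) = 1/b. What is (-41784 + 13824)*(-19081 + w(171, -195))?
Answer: 30409762000/57 ≈ 5.3350e+8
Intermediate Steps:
(-41784 + 13824)*(-19081 + w(171, -195)) = (-41784 + 13824)*(-19081 + 1/171) = -27960*(-19081 + 1/171) = -27960*(-3262850/171) = 30409762000/57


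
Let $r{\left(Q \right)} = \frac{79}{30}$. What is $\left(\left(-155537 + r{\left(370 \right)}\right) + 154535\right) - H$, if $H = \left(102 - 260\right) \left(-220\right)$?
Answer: $- \frac{1072781}{30} \approx -35759.0$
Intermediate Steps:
$r{\left(Q \right)} = \frac{79}{30}$ ($r{\left(Q \right)} = 79 \cdot \frac{1}{30} = \frac{79}{30}$)
$H = 34760$ ($H = \left(102 - 260\right) \left(-220\right) = \left(-158\right) \left(-220\right) = 34760$)
$\left(\left(-155537 + r{\left(370 \right)}\right) + 154535\right) - H = \left(\left(-155537 + \frac{79}{30}\right) + 154535\right) - 34760 = \left(- \frac{4666031}{30} + 154535\right) - 34760 = - \frac{29981}{30} - 34760 = - \frac{1072781}{30}$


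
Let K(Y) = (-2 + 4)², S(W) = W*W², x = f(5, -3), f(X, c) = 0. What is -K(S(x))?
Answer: -4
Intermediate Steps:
x = 0
S(W) = W³
K(Y) = 4 (K(Y) = 2² = 4)
-K(S(x)) = -1*4 = -4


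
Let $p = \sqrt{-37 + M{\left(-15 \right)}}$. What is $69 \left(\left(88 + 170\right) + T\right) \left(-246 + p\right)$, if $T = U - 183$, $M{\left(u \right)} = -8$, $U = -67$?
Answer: $-135792 + 1656 i \sqrt{5} \approx -1.3579 \cdot 10^{5} + 3702.9 i$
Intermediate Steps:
$p = 3 i \sqrt{5}$ ($p = \sqrt{-37 - 8} = \sqrt{-45} = 3 i \sqrt{5} \approx 6.7082 i$)
$T = -250$ ($T = -67 - 183 = -250$)
$69 \left(\left(88 + 170\right) + T\right) \left(-246 + p\right) = 69 \left(\left(88 + 170\right) - 250\right) \left(-246 + 3 i \sqrt{5}\right) = 69 \left(258 - 250\right) \left(-246 + 3 i \sqrt{5}\right) = 69 \cdot 8 \left(-246 + 3 i \sqrt{5}\right) = 69 \left(-1968 + 24 i \sqrt{5}\right) = -135792 + 1656 i \sqrt{5}$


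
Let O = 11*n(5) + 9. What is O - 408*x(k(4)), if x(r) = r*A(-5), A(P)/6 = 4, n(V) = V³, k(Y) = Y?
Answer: -37784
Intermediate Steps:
A(P) = 24 (A(P) = 6*4 = 24)
x(r) = 24*r (x(r) = r*24 = 24*r)
O = 1384 (O = 11*5³ + 9 = 11*125 + 9 = 1375 + 9 = 1384)
O - 408*x(k(4)) = 1384 - 9792*4 = 1384 - 408*96 = 1384 - 39168 = -37784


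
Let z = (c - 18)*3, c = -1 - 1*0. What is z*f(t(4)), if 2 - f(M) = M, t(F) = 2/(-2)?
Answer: -171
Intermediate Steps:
t(F) = -1 (t(F) = 2*(-1/2) = -1)
c = -1 (c = -1 + 0 = -1)
z = -57 (z = (-1 - 18)*3 = -19*3 = -57)
f(M) = 2 - M
z*f(t(4)) = -57*(2 - 1*(-1)) = -57*(2 + 1) = -57*3 = -171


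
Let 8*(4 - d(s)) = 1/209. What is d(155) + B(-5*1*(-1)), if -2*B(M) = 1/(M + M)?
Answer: 33017/8360 ≈ 3.9494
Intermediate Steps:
d(s) = 6687/1672 (d(s) = 4 - 1/8/209 = 4 - 1/8*1/209 = 4 - 1/1672 = 6687/1672)
B(M) = -1/(4*M) (B(M) = -1/(2*(M + M)) = -1/(2*M)/2 = -1/(4*M))
d(155) + B(-5*1*(-1)) = 6687/1672 - 1/(4*(-5*1*(-1))) = 6687/1672 - 1/(4*((-5*(-1)))) = 6687/1672 - 1/4/5 = 6687/1672 - 1/4*1/5 = 6687/1672 - 1/20 = 33017/8360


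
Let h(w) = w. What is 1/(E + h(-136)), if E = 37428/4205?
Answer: -4205/534452 ≈ -0.0078679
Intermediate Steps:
E = 37428/4205 (E = 37428*(1/4205) = 37428/4205 ≈ 8.9008)
1/(E + h(-136)) = 1/(37428/4205 - 136) = 1/(-534452/4205) = -4205/534452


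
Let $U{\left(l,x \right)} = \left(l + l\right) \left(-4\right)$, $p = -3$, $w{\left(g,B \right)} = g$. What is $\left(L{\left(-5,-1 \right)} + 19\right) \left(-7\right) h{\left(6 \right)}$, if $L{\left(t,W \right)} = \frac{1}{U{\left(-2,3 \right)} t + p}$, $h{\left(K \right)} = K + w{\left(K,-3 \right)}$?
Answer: $- \frac{132384}{83} \approx -1595.0$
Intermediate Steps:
$h{\left(K \right)} = 2 K$ ($h{\left(K \right)} = K + K = 2 K$)
$U{\left(l,x \right)} = - 8 l$ ($U{\left(l,x \right)} = 2 l \left(-4\right) = - 8 l$)
$L{\left(t,W \right)} = \frac{1}{-3 + 16 t}$ ($L{\left(t,W \right)} = \frac{1}{\left(-8\right) \left(-2\right) t - 3} = \frac{1}{16 t - 3} = \frac{1}{-3 + 16 t}$)
$\left(L{\left(-5,-1 \right)} + 19\right) \left(-7\right) h{\left(6 \right)} = \left(\frac{1}{-3 + 16 \left(-5\right)} + 19\right) \left(-7\right) 2 \cdot 6 = \left(\frac{1}{-3 - 80} + 19\right) \left(-7\right) 12 = \left(\frac{1}{-83} + 19\right) \left(-7\right) 12 = \left(- \frac{1}{83} + 19\right) \left(-7\right) 12 = \frac{1576}{83} \left(-7\right) 12 = \left(- \frac{11032}{83}\right) 12 = - \frac{132384}{83}$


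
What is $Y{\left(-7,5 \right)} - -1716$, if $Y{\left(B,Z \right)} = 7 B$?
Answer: $1667$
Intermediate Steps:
$Y{\left(-7,5 \right)} - -1716 = 7 \left(-7\right) - -1716 = -49 + 1716 = 1667$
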